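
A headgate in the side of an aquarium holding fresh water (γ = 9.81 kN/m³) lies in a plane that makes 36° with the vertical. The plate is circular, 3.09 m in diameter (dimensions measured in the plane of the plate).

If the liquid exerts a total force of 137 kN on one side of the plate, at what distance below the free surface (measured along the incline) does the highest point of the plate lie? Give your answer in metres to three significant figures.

y_top ≈ 0.757 m

γ = 9.81 kN/m³.
A = π(1.545)² = 7.49906 m².
From F = γ·h_c·A, the centroid depth is h_c = 137/(9.81 × 7.49906) = 1.86228 m.
The plate makes 36° with the vertical, i.e. θ = 90° − 36° = 54° to the horizontal. Measuring y along the incline from the free-surface line, vertical depth h = y·sinθ with sinθ = 0.809017.
Along the incline, y_c = h_c/sinθ = 1.86228/0.809017 = 2.3019 m.
The centroid is at the centre, 1.545 m below the top of the plate, so the highest point sits at y_top = 2.3019 − 1.545 = 0.7569 m along the incline.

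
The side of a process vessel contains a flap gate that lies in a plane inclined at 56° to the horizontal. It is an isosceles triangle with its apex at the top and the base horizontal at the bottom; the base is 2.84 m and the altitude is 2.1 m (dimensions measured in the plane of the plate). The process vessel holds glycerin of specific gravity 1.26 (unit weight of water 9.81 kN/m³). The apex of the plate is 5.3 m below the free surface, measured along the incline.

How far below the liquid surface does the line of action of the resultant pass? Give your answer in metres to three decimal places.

h_p = 5.585 m

γ = 1.26 × 9.81 = 12.3606 kN/m³.
Let θ = 56° be the plate's angle to the horizontal; measure y along the incline from where the plane meets the free surface. Vertical depth h = y·sinθ with sinθ = 0.829038.
With the apex up, the centroid sits 2h/3 = 2 × 2.1/3 = 1.4 m below the apex, so y_c = 5.3 + 1.4 = 6.7 m and h_c = 6.7 × 0.829038 = 5.55455 m.
A = ½ × 2.84 × 2.1 = 2.982 m².
Resultant F = γ·h_c·A = 12.3606 × 5.55455 × 2.982 = 204.737 kN.
I_c = b·h³/36 = 2.84 × 2.1³/36 = 0.73059 m⁴.
Centre of pressure: y_p = y_c + I_c/(y_c·A) = 6.7 + 0.73059/(6.7 × 2.982) = 6.7 + 0.0365672 = 6.73657 m along the plane.
Vertically, h_p = y_p·sinθ = 6.73657 × 0.829038 = 5.58487 m.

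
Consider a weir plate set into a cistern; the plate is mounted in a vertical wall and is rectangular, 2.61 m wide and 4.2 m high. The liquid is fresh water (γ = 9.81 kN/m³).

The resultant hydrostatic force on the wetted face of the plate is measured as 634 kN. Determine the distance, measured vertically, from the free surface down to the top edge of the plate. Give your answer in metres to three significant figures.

γ = 9.81 kN/m³.
A = 2.61 × 4.2 = 10.962 m².
From F = γ·h_c·A, the centroid depth is h_c = 634/(9.81 × 10.962) = 5.89563 m.
The centroid lies 4.2/2 = 2.1 m below the top edge, so the top edge sits at h_top = 5.89563 − 2.1 = 3.79563 m below the surface.

d_top ≈ 3.80 m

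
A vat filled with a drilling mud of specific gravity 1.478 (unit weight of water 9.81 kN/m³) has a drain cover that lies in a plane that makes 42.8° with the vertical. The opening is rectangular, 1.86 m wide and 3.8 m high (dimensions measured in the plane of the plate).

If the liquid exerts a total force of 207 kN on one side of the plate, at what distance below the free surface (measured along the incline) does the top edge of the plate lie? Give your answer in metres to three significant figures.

y_top ≈ 0.853 m

γ = 1.478 × 9.81 = 14.49918 kN/m³.
A = 1.86 × 3.8 = 7.068 m².
From F = γ·h_c·A, the centroid depth is h_c = 207/(14.49918 × 7.068) = 2.0199 m.
The plate makes 42.8° with the vertical, i.e. θ = 90° − 42.8° = 47.2° to the horizontal. Measuring y along the incline from the free-surface line, vertical depth h = y·sinθ with sinθ = 0.733730.
Along the incline, y_c = h_c/sinθ = 2.0199/0.733730 = 2.75292 m.
The centroid lies 3.8/2 = 1.9 m below the top edge, so the top edge sits at y_top = 2.75292 − 1.9 = 0.85292 m along the incline.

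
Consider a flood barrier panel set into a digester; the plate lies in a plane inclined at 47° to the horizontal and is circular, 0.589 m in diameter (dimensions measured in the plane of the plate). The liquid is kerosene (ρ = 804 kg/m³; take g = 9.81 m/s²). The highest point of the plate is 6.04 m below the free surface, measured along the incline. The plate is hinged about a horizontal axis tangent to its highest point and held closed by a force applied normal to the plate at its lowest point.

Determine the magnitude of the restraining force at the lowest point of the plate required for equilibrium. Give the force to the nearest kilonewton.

γ = ρg = 804 × 9.81 / 1000 = 7.88724 kN/m³.
Let θ = 47° be the plate's angle to the horizontal; measure y along the incline from where the plane meets the free surface. Vertical depth h = y·sinθ with sinθ = 0.731354.
The centroid is at the centre, 0.2945 m below the top of the plate, so y_c = 6.04 + 0.2945 = 6.3345 m and h_c = 6.3345 × 0.731354 = 4.63276 m.
A = π(0.2945)² = 0.272471 m².
Resultant F = γ·h_c·A = 7.88724 × 4.63276 × 0.272471 = 9.95601 kN.
I_c = πr⁴/4 = π × 0.2945⁴/4 = 0.00590787 m⁴.
Centre of pressure: y_p = y_c + I_c/(y_c·A) = 6.3345 + 0.00590787/(6.3345 × 0.272471) = 6.3345 + 0.00342293 = 6.33792 m along the plane.
The resultant acts 0.2945 + 0.00342293 = 0.297923 m (along the plate) below the hinge at the top edge, so the moment about the hinge is M = F × 0.297923 = 9.95601 × 0.297923 = 2.96612 kN·m.
A normal force at the bottom, 0.589 m from the hinge, must supply this moment: P = 2.96612/0.589 = 5.03586 kN.

P ≈ 5 kN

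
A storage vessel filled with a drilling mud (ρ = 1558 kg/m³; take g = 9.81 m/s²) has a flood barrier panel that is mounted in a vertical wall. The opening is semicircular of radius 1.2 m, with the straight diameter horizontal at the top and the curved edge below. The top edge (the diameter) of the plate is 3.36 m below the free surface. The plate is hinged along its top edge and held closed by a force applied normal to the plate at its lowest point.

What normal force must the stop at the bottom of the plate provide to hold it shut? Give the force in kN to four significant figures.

γ = ρg = 1558 × 9.81 / 1000 = 15.28398 kN/m³.
The centroid of a semicircle lies 4r/(3π) = 0.509296 m from the diameter, here below the top edge, so the centroid depth is h_c = 3.36 + 0.509296 = 3.8693 m.
A = πr²/2 = π × 1.2²/2 = 2.26195 m².
Resultant F = γ·h_c·A = 15.28398 × 3.8693 × 2.26195 = 133.768 kN.
I_c = (π/8 − 8/(9π))·r⁴ = 0.109757 × 1.2⁴ = 0.227592 m⁴.
Centre of pressure: y_p = y_c + I_c/(y_c·A) = 3.8693 + 0.227592/(3.8693 × 2.26195) = 3.8693 + 0.0260041 = 3.8953 m along the plane.
The resultant acts 0.509296 + 0.0260041 = 0.5353 m (along the plate) below the hinge at the top edge, so the moment about the hinge is M = F × 0.5353 = 133.768 × 0.5353 = 71.606 kN·m.
A normal force at the bottom, 1.2 m from the hinge, must supply this moment: P = 71.606/1.2 = 59.6717 kN.

P ≈ 59.67 kN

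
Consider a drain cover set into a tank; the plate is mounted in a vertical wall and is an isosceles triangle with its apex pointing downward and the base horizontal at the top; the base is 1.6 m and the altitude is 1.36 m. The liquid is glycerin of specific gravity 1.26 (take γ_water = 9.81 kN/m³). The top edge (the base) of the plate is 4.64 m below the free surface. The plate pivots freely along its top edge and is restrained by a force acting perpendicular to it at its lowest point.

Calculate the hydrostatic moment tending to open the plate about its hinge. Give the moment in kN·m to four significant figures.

M ≈ 32.43 kN·m

γ = 1.26 × 9.81 = 12.3606 kN/m³.
With the apex down, the centroid sits h/3 = 1.36/3 = 0.453333 m below the base (the top edge), so the centroid depth is h_c = 4.64 + 0.453333 = 5.09333 m.
A = ½ × 1.6 × 1.36 = 1.088 m².
Resultant F = γ·h_c·A = 12.3606 × 5.09333 × 1.088 = 68.4968 kN.
I_c = b·h³/36 = 1.6 × 1.36³/36 = 0.111798 m⁴.
Centre of pressure: y_p = y_c + I_c/(y_c·A) = 5.09333 + 0.111798/(5.09333 × 1.088) = 5.09333 + 0.0201745 = 5.1135 m along the plane.
The resultant acts 0.453333 + 0.0201745 = 0.473507 m (along the plate) below the hinge at the top edge, so the moment about the hinge is M = F × 0.473507 = 68.4968 × 0.473507 = 32.4337 kN·m.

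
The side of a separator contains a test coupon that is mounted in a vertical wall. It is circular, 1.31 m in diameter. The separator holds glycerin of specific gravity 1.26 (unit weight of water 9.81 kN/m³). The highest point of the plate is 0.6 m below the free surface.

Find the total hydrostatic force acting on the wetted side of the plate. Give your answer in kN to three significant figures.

γ = 1.26 × 9.81 = 12.3606 kN/m³.
The centroid is at the centre, 0.655 m below the top of the plate, so the centroid depth is h_c = 0.6 + 0.655 = 1.255 m.
A = π(0.655)² = 1.34782 m².
Resultant F = γ·h_c·A = 12.3606 × 1.255 × 1.34782 = 20.9081 kN.

F ≈ 20.9 kN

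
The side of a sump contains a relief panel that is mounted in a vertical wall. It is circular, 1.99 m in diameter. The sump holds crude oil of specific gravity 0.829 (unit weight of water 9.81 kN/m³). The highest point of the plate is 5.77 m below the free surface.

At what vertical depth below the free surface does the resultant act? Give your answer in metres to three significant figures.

h_p = 6.80 m

γ = 0.829 × 9.81 = 8.13249 kN/m³.
The centroid is at the centre, 0.995 m below the top of the plate, so the centroid depth is h_c = 5.77 + 0.995 = 6.765 m.
A = π(0.995)² = 3.11026 m².
Resultant F = γ·h_c·A = 8.13249 × 6.765 × 3.11026 = 171.115 kN.
I_c = πr⁴/4 = π × 0.995⁴/4 = 0.769808 m⁴.
Centre of pressure: y_p = y_c + I_c/(y_c·A) = 6.765 + 0.769808/(6.765 × 3.11026) = 6.765 + 0.0365863 = 6.80159 m along the plane.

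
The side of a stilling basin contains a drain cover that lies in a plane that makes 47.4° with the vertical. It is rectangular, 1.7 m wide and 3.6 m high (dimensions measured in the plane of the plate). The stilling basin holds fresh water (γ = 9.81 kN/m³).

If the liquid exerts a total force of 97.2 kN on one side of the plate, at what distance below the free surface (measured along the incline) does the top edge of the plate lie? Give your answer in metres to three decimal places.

γ = 9.81 kN/m³.
A = 1.7 × 3.6 = 6.12 m².
From F = γ·h_c·A, the centroid depth is h_c = 97.2/(9.81 × 6.12) = 1.619 m.
The plate makes 47.4° with the vertical, i.e. θ = 90° − 47.4° = 42.6° to the horizontal. Measuring y along the incline from the free-surface line, vertical depth h = y·sinθ with sinθ = 0.676876.
Along the incline, y_c = h_c/sinθ = 1.619/0.676876 = 2.39187 m.
The centroid lies 3.6/2 = 1.8 m below the top edge, so the top edge sits at y_top = 2.39187 − 1.8 = 0.59187 m along the incline.

y_top ≈ 0.592 m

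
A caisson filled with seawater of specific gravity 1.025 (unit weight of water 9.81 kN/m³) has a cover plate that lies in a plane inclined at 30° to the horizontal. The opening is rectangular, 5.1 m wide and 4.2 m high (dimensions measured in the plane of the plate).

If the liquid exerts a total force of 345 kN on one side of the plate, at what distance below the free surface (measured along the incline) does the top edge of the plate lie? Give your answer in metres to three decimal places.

y_top ≈ 1.104 m

γ = 1.025 × 9.81 = 10.05525 kN/m³.
A = 5.1 × 4.2 = 21.42 m².
From F = γ·h_c·A, the centroid depth is h_c = 345/(10.05525 × 21.42) = 1.60179 m.
Let θ = 30° be the plate's angle to the horizontal; measure y along the incline from where the plane meets the free surface. Vertical depth h = y·sinθ with sinθ = 0.500000.
Along the incline, y_c = h_c/sinθ = 1.60179/0.500000 = 3.20358 m.
The centroid lies 4.2/2 = 2.1 m below the top edge, so the top edge sits at y_top = 3.20358 − 2.1 = 1.10358 m along the incline.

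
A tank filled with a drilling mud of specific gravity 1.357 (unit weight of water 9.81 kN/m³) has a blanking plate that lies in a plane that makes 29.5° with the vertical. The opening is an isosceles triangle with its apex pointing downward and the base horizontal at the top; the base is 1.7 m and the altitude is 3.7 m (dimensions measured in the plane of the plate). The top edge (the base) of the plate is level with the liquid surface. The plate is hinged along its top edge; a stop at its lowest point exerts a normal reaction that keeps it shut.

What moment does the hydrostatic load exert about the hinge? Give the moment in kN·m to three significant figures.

M ≈ 83.1 kN·m

γ = 1.357 × 9.81 = 13.31217 kN/m³.
The plate makes 29.5° with the vertical, i.e. θ = 90° − 29.5° = 60.5° to the horizontal. Measuring y along the incline from the free-surface line, vertical depth h = y·sinθ with sinθ = 0.870356.
With the apex down, the centroid sits h/3 = 3.7/3 = 1.23333 m below the base (the top edge), so y_c = 1.23333 m and h_c = 1.23333 × 0.870356 = 1.07344 m.
A = ½ × 1.7 × 3.7 = 3.145 m².
Resultant F = γ·h_c·A = 13.31217 × 1.07344 × 3.145 = 44.9415 kN.
I_c = b·h³/36 = 1.7 × 3.7³/36 = 2.39195 m⁴.
Centre of pressure: y_p = y_c + I_c/(y_c·A) = 1.23333 + 2.39195/(1.23333 × 3.145) = 1.23333 + 0.616669 = 1.85 m along the plane.
The resultant acts 1.23333 + 0.616669 = 1.85 m (along the plate) below the hinge at the top edge, so the moment about the hinge is M = F × 1.85 = 44.9415 × 1.85 = 83.1418 kN·m.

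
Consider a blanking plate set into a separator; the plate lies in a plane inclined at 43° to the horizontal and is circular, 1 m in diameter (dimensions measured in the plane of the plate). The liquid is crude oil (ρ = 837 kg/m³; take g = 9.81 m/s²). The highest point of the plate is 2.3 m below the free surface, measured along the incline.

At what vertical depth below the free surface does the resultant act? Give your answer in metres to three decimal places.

h_p = 1.925 m

γ = ρg = 837 × 9.81 / 1000 = 8.21097 kN/m³.
Let θ = 43° be the plate's angle to the horizontal; measure y along the incline from where the plane meets the free surface. Vertical depth h = y·sinθ with sinθ = 0.681998.
The centroid is at the centre, 0.5 m below the top of the plate, so y_c = 2.3 + 0.5 = 2.8 m and h_c = 2.8 × 0.681998 = 1.90959 m.
A = π(0.5)² = 0.785398 m².
Resultant F = γ·h_c·A = 8.21097 × 1.90959 × 0.785398 = 12.3147 kN.
I_c = πr⁴/4 = π × 0.5⁴/4 = 0.0490874 m⁴.
Centre of pressure: y_p = y_c + I_c/(y_c·A) = 2.8 + 0.0490874/(2.8 × 0.785398) = 2.8 + 0.0223214 = 2.82232 m along the plane.
Vertically, h_p = y_p·sinθ = 2.82232 × 0.681998 = 1.92482 m.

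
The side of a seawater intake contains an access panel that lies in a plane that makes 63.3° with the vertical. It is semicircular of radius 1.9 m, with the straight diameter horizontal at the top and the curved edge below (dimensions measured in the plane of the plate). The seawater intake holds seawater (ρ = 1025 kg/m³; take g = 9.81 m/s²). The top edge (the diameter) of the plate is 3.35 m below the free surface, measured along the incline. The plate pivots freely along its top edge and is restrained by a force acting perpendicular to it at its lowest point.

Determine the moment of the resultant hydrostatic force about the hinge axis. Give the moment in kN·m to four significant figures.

M ≈ 92.33 kN·m

γ = ρg = 1025 × 9.81 / 1000 = 10.05525 kN/m³.
The plate makes 63.3° with the vertical, i.e. θ = 90° − 63.3° = 26.7° to the horizontal. Measuring y along the incline from the free-surface line, vertical depth h = y·sinθ with sinθ = 0.449319.
The centroid of a semicircle lies 4r/(3π) = 0.806385 m from the diameter, here below the top edge, so y_c = 3.35 + 0.806385 = 4.15639 m and h_c = 4.15639 × 0.449319 = 1.86754 m.
A = πr²/2 = π × 1.9²/2 = 5.67057 m².
Resultant F = γ·h_c·A = 10.05525 × 1.86754 × 5.67057 = 106.485 kN.
I_c = (π/8 − 8/(9π))·r⁴ = 0.109757 × 1.9⁴ = 1.43036 m⁴.
Centre of pressure: y_p = y_c + I_c/(y_c·A) = 4.15639 + 1.43036/(4.15639 × 5.67057) = 4.15639 + 0.0606879 = 4.21708 m along the plane.
The resultant acts 0.806385 + 0.0606879 = 0.867073 m (along the plate) below the hinge at the top edge, so the moment about the hinge is M = F × 0.867073 = 106.485 × 0.867073 = 92.3303 kN·m.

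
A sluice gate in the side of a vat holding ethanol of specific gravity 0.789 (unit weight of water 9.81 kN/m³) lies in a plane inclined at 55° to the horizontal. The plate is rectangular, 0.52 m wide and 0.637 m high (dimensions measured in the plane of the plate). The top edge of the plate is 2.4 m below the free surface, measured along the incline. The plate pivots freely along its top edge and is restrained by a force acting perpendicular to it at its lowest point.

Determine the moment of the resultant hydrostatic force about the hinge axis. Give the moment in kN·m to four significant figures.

γ = 0.789 × 9.81 = 7.74009 kN/m³.
Let θ = 55° be the plate's angle to the horizontal; measure y along the incline from where the plane meets the free surface. Vertical depth h = y·sinθ with sinθ = 0.819152.
The centroid lies 0.637/2 = 0.3185 m below the top edge, so y_c = 2.4 + 0.3185 = 2.7185 m and h_c = 2.7185 × 0.819152 = 2.22686 m.
A = 0.52 × 0.637 = 0.33124 m².
Resultant F = γ·h_c·A = 7.74009 × 2.22686 × 0.33124 = 5.70928 kN.
I_c = b·h³/12 = 0.52 × 0.637³/12 = 0.0112006 m⁴.
Centre of pressure: y_p = y_c + I_c/(y_c·A) = 2.7185 + 0.0112006/(2.7185 × 0.33124) = 2.7185 + 0.0124385 = 2.73094 m along the plane.
The resultant acts 0.3185 + 0.0124385 = 0.330939 m (along the plate) below the hinge at the top edge, so the moment about the hinge is M = F × 0.330939 = 5.70928 × 0.330939 = 1.88942 kN·m.

M ≈ 1.889 kN·m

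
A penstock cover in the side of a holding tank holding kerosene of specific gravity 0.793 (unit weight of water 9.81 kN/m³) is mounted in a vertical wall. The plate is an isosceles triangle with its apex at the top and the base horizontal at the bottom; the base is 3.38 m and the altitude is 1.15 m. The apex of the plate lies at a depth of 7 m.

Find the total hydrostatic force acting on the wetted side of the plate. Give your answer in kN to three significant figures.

γ = 0.793 × 9.81 = 7.77933 kN/m³.
With the apex up, the centroid sits 2h/3 = 2 × 1.15/3 = 0.766667 m below the apex, so the centroid depth is h_c = 7 + 0.766667 = 7.76667 m.
A = ½ × 3.38 × 1.15 = 1.9435 m².
Resultant F = γ·h_c·A = 7.77933 × 7.76667 × 1.9435 = 117.425 kN.

F ≈ 117 kN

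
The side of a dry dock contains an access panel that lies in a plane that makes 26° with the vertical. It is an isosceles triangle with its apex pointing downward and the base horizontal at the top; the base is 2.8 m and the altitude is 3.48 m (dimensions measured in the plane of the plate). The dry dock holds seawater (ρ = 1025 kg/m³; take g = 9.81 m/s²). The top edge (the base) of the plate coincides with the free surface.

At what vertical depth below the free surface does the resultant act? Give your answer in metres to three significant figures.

γ = ρg = 1025 × 9.81 / 1000 = 10.05525 kN/m³.
The plate makes 26° with the vertical, i.e. θ = 90° − 26° = 64° to the horizontal. Measuring y along the incline from the free-surface line, vertical depth h = y·sinθ with sinθ = 0.898794.
With the apex down, the centroid sits h/3 = 3.48/3 = 1.16 m below the base (the top edge), so y_c = 1.16 m and h_c = 1.16 × 0.898794 = 1.0426 m.
A = ½ × 2.8 × 3.48 = 4.872 m².
Resultant F = γ·h_c·A = 10.05525 × 1.0426 × 4.872 = 51.0761 kN.
I_c = b·h³/36 = 2.8 × 3.48³/36 = 3.27788 m⁴.
Centre of pressure: y_p = y_c + I_c/(y_c·A) = 1.16 + 3.27788/(1.16 × 4.872) = 1.16 + 0.58 = 1.74 m along the plane.
Vertically, h_p = y_p·sinθ = 1.74 × 0.898794 = 1.5639 m.

h_p = 1.56 m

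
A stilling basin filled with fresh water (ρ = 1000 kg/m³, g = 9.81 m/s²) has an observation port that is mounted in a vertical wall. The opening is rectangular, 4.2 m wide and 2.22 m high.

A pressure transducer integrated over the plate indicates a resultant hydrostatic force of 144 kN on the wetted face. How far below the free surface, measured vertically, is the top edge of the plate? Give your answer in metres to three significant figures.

γ = ρg = 1000 × 9.81 = 9810 N/m³ = 9.81 kN/m³.
A = 4.2 × 2.22 = 9.324 m².
From F = γ·h_c·A, the centroid depth is h_c = 144/(9.81 × 9.324) = 1.57431 m.
The centroid lies 2.22/2 = 1.11 m below the top edge, so the top edge sits at h_top = 1.57431 − 1.11 = 0.46431 m below the surface.

d_top ≈ 0.464 m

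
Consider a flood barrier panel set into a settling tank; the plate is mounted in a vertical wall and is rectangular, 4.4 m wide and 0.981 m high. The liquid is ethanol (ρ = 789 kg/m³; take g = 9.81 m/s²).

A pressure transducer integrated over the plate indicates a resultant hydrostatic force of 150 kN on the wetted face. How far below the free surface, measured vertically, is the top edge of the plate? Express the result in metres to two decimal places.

d_top ≈ 4.00 m

γ = ρg = 789 × 9.81 / 1000 = 7.74009 kN/m³.
A = 4.4 × 0.981 = 4.3164 m².
From F = γ·h_c·A, the centroid depth is h_c = 150/(7.74009 × 4.3164) = 4.48976 m.
The centroid lies 0.981/2 = 0.4905 m below the top edge, so the top edge sits at h_top = 4.48976 − 0.4905 = 3.99926 m below the surface.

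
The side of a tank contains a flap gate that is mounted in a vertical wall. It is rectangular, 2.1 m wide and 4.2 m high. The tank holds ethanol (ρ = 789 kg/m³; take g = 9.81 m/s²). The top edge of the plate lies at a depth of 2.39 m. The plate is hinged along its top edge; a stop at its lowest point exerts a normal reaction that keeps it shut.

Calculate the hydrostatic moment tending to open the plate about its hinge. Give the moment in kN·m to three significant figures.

M ≈ 744 kN·m

γ = ρg = 789 × 9.81 / 1000 = 7.74009 kN/m³.
The centroid lies 4.2/2 = 2.1 m below the top edge, so the centroid depth is h_c = 2.39 + 2.1 = 4.49 m.
A = 2.1 × 4.2 = 8.82 m².
Resultant F = γ·h_c·A = 7.74009 × 4.49 × 8.82 = 306.521 kN.
I_c = b·h³/12 = 2.1 × 4.2³/12 = 12.9654 m⁴.
Centre of pressure: y_p = y_c + I_c/(y_c·A) = 4.49 + 12.9654/(4.49 × 8.82) = 4.49 + 0.327394 = 4.81739 m along the plane.
The resultant acts 2.1 + 0.327394 = 2.42739 m (along the plate) below the hinge at the top edge, so the moment about the hinge is M = F × 2.42739 = 306.521 × 2.42739 = 744.046 kN·m.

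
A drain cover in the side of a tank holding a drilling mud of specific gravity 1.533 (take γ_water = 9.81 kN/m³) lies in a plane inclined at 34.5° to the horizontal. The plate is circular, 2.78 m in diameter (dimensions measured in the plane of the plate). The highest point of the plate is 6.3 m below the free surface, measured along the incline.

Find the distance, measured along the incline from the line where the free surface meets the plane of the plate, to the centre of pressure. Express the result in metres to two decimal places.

y_p = 7.75 m

γ = 1.533 × 9.81 = 15.03873 kN/m³.
Let θ = 34.5° be the plate's angle to the horizontal; measure y along the incline from where the plane meets the free surface. Vertical depth h = y·sinθ with sinθ = 0.566406.
The centroid is at the centre, 1.39 m below the top of the plate, so y_c = 6.3 + 1.39 = 7.69 m and h_c = 7.69 × 0.566406 = 4.35566 m.
A = π(1.39)² = 6.06987 m².
Resultant F = γ·h_c·A = 15.03873 × 4.35566 × 6.06987 = 397.598 kN.
I_c = πr⁴/4 = π × 1.39⁴/4 = 2.9319 m⁴.
Centre of pressure: y_p = y_c + I_c/(y_c·A) = 7.69 + 2.9319/(7.69 × 6.06987) = 7.69 + 0.0628121 = 7.75281 m along the plane.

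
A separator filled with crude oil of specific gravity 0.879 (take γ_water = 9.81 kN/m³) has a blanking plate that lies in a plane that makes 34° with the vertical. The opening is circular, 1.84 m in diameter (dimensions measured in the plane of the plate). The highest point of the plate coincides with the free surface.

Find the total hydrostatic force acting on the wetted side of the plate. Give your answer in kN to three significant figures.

γ = 0.879 × 9.81 = 8.62299 kN/m³.
The plate makes 34° with the vertical, i.e. θ = 90° − 34° = 56° to the horizontal. Measuring y along the incline from the free-surface line, vertical depth h = y·sinθ with sinθ = 0.829038.
The centroid is at the centre, 0.92 m below the top of the plate, so y_c = 0.92 m and h_c = 0.92 × 0.829038 = 0.762715 m.
A = π(0.92)² = 2.65904 m².
Resultant F = γ·h_c·A = 8.62299 × 0.762715 × 2.65904 = 17.4882 kN.

F ≈ 17.5 kN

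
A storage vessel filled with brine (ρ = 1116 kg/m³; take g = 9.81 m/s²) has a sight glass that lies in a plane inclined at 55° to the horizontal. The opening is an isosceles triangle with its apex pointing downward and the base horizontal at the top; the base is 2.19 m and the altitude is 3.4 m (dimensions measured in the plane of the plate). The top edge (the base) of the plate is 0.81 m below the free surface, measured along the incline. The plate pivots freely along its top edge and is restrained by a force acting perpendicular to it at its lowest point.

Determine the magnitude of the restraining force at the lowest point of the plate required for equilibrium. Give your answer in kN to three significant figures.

γ = ρg = 1116 × 9.81 / 1000 = 10.94796 kN/m³.
Let θ = 55° be the plate's angle to the horizontal; measure y along the incline from where the plane meets the free surface. Vertical depth h = y·sinθ with sinθ = 0.819152.
With the apex down, the centroid sits h/3 = 3.4/3 = 1.13333 m below the base (the top edge), so y_c = 0.81 + 1.13333 = 1.94333 m and h_c = 1.94333 × 0.819152 = 1.59188 m.
A = ½ × 2.19 × 3.4 = 3.723 m².
Resultant F = γ·h_c·A = 10.94796 × 1.59188 × 3.723 = 64.8838 kN.
I_c = b·h³/36 = 2.19 × 3.4³/36 = 2.39099 m⁴.
Centre of pressure: y_p = y_c + I_c/(y_c·A) = 1.94333 + 2.39099/(1.94333 × 3.723) = 1.94333 + 0.330475 = 2.2738 m along the plane.
The resultant acts 1.13333 + 0.330475 = 1.46381 m (along the plate) below the hinge at the top edge, so the moment about the hinge is M = F × 1.46381 = 64.8838 × 1.46381 = 94.9776 kN·m.
A normal force at the bottom, 3.4 m from the hinge, must supply this moment: P = 94.9776/3.4 = 27.9346 kN.

P ≈ 27.9 kN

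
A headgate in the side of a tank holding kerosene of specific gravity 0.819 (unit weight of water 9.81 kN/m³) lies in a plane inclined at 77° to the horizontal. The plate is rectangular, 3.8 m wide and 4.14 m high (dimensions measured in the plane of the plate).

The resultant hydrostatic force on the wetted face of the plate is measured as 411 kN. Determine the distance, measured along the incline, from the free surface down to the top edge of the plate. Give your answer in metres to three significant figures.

γ = 0.819 × 9.81 = 8.03439 kN/m³.
A = 3.8 × 4.14 = 15.732 m².
From F = γ·h_c·A, the centroid depth is h_c = 411/(8.03439 × 15.732) = 3.25166 m.
Let θ = 77° be the plate's angle to the horizontal; measure y along the incline from where the plane meets the free surface. Vertical depth h = y·sinθ with sinθ = 0.974370.
Along the incline, y_c = h_c/sinθ = 3.25166/0.974370 = 3.33719 m.
The centroid lies 4.14/2 = 2.07 m below the top edge, so the top edge sits at y_top = 3.33719 − 2.07 = 1.26719 m along the incline.

y_top ≈ 1.27 m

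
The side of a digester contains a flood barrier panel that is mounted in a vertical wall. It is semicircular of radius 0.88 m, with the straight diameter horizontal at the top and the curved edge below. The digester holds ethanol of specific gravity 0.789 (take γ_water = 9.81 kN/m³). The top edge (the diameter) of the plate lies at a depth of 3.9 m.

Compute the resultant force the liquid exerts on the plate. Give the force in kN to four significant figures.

γ = 0.789 × 9.81 = 7.74009 kN/m³.
The centroid of a semicircle lies 4r/(3π) = 0.373484 m from the diameter, here below the top edge, so the centroid depth is h_c = 3.9 + 0.373484 = 4.27348 m.
A = πr²/2 = π × 0.88²/2 = 1.21642 m².
Resultant F = γ·h_c·A = 7.74009 × 4.27348 × 1.21642 = 40.2357 kN.

F ≈ 40.24 kN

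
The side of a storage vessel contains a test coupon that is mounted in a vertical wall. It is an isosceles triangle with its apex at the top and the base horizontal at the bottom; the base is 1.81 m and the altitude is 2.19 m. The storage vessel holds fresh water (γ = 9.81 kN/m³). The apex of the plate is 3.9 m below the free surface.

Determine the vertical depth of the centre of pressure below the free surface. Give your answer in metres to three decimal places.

h_p = 5.410 m

γ = 9.81 kN/m³.
With the apex up, the centroid sits 2h/3 = 2 × 2.19/3 = 1.46 m below the apex, so the centroid depth is h_c = 3.9 + 1.46 = 5.36 m.
A = ½ × 1.81 × 2.19 = 1.98195 m².
Resultant F = γ·h_c·A = 9.81 × 5.36 × 1.98195 = 104.214 kN.
I_c = b·h³/36 = 1.81 × 2.19³/36 = 0.528091 m⁴.
Centre of pressure: y_p = y_c + I_c/(y_c·A) = 5.36 + 0.528091/(5.36 × 1.98195) = 5.36 + 0.0497109 = 5.40971 m along the plane.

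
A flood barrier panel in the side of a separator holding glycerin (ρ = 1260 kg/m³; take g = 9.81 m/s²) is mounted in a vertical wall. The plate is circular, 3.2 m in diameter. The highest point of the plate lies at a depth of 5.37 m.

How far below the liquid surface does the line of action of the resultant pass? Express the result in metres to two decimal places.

h_p = 7.06 m

γ = ρg = 1260 × 9.81 / 1000 = 12.3606 kN/m³.
The centroid is at the centre, 1.6 m below the top of the plate, so the centroid depth is h_c = 5.37 + 1.6 = 6.97 m.
A = π(1.6)² = 8.04248 m².
Resultant F = γ·h_c·A = 12.3606 × 6.97 × 8.04248 = 692.887 kN.
I_c = πr⁴/4 = π × 1.6⁴/4 = 5.14719 m⁴.
Centre of pressure: y_p = y_c + I_c/(y_c·A) = 6.97 + 5.14719/(6.97 × 8.04248) = 6.97 + 0.0918221 = 7.06182 m along the plane.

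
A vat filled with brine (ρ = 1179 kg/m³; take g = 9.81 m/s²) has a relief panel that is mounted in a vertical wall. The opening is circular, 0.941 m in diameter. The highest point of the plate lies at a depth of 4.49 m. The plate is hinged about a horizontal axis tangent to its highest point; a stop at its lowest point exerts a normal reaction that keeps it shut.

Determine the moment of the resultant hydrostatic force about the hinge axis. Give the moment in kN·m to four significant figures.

M ≈ 19.22 kN·m

γ = ρg = 1179 × 9.81 / 1000 = 11.56599 kN/m³.
The centroid is at the centre, 0.4705 m below the top of the plate, so the centroid depth is h_c = 4.49 + 0.4705 = 4.9605 m.
A = π(0.4705)² = 0.695455 m².
Resultant F = γ·h_c·A = 11.56599 × 4.9605 × 0.695455 = 39.9004 kN.
I_c = πr⁴/4 = π × 0.4705⁴/4 = 0.0384883 m⁴.
Centre of pressure: y_p = y_c + I_c/(y_c·A) = 4.9605 + 0.0384883/(4.9605 × 0.695455) = 4.9605 + 0.0111567 = 4.97166 m along the plane.
The resultant acts 0.4705 + 0.0111567 = 0.481657 m (along the plate) below the hinge at the top edge, so the moment about the hinge is M = F × 0.481657 = 39.9004 × 0.481657 = 19.2183 kN·m.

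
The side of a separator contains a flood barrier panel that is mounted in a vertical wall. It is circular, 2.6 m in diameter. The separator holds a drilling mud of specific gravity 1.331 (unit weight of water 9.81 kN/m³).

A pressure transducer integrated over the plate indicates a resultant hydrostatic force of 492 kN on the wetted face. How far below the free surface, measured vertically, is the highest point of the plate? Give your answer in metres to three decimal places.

d_top ≈ 5.797 m

γ = 1.331 × 9.81 = 13.05711 kN/m³.
A = π(1.3)² = 5.30929 m².
From F = γ·h_c·A, the centroid depth is h_c = 492/(13.05711 × 5.30929) = 7.09711 m.
The centroid is at the centre, 1.3 m below the top of the plate, so the highest point sits at h_top = 7.09711 − 1.3 = 5.79711 m below the surface.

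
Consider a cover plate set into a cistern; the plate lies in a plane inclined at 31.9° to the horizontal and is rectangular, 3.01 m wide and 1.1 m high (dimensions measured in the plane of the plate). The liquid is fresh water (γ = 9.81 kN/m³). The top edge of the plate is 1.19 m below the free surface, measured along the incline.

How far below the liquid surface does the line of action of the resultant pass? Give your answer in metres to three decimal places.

h_p = 0.950 m

γ = 9.81 kN/m³.
Let θ = 31.9° be the plate's angle to the horizontal; measure y along the incline from where the plane meets the free surface. Vertical depth h = y·sinθ with sinθ = 0.528438.
The centroid lies 1.1/2 = 0.55 m below the top edge, so y_c = 1.19 + 0.55 = 1.74 m and h_c = 1.74 × 0.528438 = 0.919482 m.
A = 3.01 × 1.1 = 3.311 m².
Resultant F = γ·h_c·A = 9.81 × 0.919482 × 3.311 = 29.8656 kN.
I_c = b·h³/12 = 3.01 × 1.1³/12 = 0.333859 m⁴.
Centre of pressure: y_p = y_c + I_c/(y_c·A) = 1.74 + 0.333859/(1.74 × 3.311) = 1.74 + 0.0579502 = 1.79795 m along the plane.
Vertically, h_p = y_p·sinθ = 1.79795 × 0.528438 = 0.950105 m.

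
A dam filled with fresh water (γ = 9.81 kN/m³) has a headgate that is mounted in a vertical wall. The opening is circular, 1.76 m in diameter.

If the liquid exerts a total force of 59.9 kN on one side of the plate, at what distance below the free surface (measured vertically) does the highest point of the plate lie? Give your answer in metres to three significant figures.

d_top ≈ 1.63 m

γ = 9.81 kN/m³.
A = π(0.88)² = 2.43285 m².
From F = γ·h_c·A, the centroid depth is h_c = 59.9/(9.81 × 2.43285) = 2.50982 m.
The centroid is at the centre, 0.88 m below the top of the plate, so the highest point sits at h_top = 2.50982 − 0.88 = 1.62982 m below the surface.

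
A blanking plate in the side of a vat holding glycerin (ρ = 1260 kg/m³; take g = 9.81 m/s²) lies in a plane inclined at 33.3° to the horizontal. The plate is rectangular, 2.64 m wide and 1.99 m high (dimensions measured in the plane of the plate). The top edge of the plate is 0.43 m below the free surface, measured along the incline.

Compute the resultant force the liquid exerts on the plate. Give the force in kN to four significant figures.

γ = ρg = 1260 × 9.81 / 1000 = 12.3606 kN/m³.
Let θ = 33.3° be the plate's angle to the horizontal; measure y along the incline from where the plane meets the free surface. Vertical depth h = y·sinθ with sinθ = 0.549023.
The centroid lies 1.99/2 = 0.995 m below the top edge, so y_c = 0.43 + 0.995 = 1.425 m and h_c = 1.425 × 0.549023 = 0.782358 m.
A = 2.64 × 1.99 = 5.2536 m².
Resultant F = γ·h_c·A = 12.3606 × 0.782358 × 5.2536 = 50.8045 kN.

F ≈ 50.80 kN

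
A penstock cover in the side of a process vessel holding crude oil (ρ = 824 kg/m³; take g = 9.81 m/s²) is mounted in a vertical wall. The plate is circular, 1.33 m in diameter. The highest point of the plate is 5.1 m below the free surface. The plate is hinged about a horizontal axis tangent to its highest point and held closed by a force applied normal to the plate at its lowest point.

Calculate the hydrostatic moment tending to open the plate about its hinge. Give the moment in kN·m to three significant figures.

γ = ρg = 824 × 9.81 / 1000 = 8.08344 kN/m³.
The centroid is at the centre, 0.665 m below the top of the plate, so the centroid depth is h_c = 5.1 + 0.665 = 5.765 m.
A = π(0.665)² = 1.38929 m².
Resultant F = γ·h_c·A = 8.08344 × 5.765 × 1.38929 = 64.7423 kN.
I_c = πr⁴/4 = π × 0.665⁴/4 = 0.153595 m⁴.
Centre of pressure: y_p = y_c + I_c/(y_c·A) = 5.765 + 0.153595/(5.765 × 1.38929) = 5.765 + 0.0191772 = 5.78418 m along the plane.
The resultant acts 0.665 + 0.0191772 = 0.684177 m (along the plate) below the hinge at the top edge, so the moment about the hinge is M = F × 0.684177 = 64.7423 × 0.684177 = 44.2952 kN·m.

M ≈ 44.3 kN·m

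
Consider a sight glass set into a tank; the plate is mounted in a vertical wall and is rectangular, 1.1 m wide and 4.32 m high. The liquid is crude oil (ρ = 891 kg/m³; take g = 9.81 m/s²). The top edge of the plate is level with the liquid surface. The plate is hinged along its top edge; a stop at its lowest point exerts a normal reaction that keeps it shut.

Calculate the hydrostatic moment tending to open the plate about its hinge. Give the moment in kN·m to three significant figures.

γ = ρg = 891 × 9.81 / 1000 = 8.74071 kN/m³.
The centroid lies 4.32/2 = 2.16 m below the top edge, so the centroid depth is h_c = 2.16 m.
A = 1.1 × 4.32 = 4.752 m².
Resultant F = γ·h_c·A = 8.74071 × 2.16 × 4.752 = 89.7174 kN.
I_c = b·h³/12 = 1.1 × 4.32³/12 = 7.39031 m⁴.
Centre of pressure: y_p = y_c + I_c/(y_c·A) = 2.16 + 7.39031/(2.16 × 4.752) = 2.16 + 0.72 = 2.88 m along the plane.
The resultant acts 2.16 + 0.72 = 2.88 m (along the plate) below the hinge at the top edge, so the moment about the hinge is M = F × 2.88 = 89.7174 × 2.88 = 258.386 kN·m.

M ≈ 258 kN·m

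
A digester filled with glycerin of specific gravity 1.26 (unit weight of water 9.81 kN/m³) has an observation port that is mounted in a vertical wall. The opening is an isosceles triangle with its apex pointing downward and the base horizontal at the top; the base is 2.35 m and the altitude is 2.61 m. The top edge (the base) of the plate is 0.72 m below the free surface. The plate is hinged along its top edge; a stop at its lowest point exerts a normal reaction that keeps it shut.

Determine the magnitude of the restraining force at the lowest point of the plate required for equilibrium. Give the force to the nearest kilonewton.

γ = 1.26 × 9.81 = 12.3606 kN/m³.
With the apex down, the centroid sits h/3 = 2.61/3 = 0.87 m below the base (the top edge), so the centroid depth is h_c = 0.72 + 0.87 = 1.59 m.
A = ½ × 2.35 × 2.61 = 3.06675 m².
Resultant F = γ·h_c·A = 12.3606 × 1.59 × 3.06675 = 60.2719 kN.
I_c = b·h³/36 = 2.35 × 2.61³/36 = 1.16061 m⁴.
Centre of pressure: y_p = y_c + I_c/(y_c·A) = 1.59 + 1.16061/(1.59 × 3.06675) = 1.59 + 0.238019 = 1.82802 m along the plane.
The resultant acts 0.87 + 0.238019 = 1.10802 m (along the plate) below the hinge at the top edge, so the moment about the hinge is M = F × 1.10802 = 60.2719 × 1.10802 = 66.7825 kN·m.
A normal force at the bottom, 2.61 m from the hinge, must supply this moment: P = 66.7825/2.61 = 25.5872 kN.

P ≈ 26 kN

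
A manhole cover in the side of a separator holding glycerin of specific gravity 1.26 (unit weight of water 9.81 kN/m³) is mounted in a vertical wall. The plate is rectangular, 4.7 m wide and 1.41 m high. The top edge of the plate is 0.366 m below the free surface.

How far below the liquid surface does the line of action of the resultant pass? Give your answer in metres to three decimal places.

γ = 1.26 × 9.81 = 12.3606 kN/m³.
The centroid lies 1.41/2 = 0.705 m below the top edge, so the centroid depth is h_c = 0.366 + 0.705 = 1.071 m.
A = 4.7 × 1.41 = 6.627 m².
Resultant F = γ·h_c·A = 12.3606 × 1.071 × 6.627 = 87.7296 kN.
I_c = b·h³/12 = 4.7 × 1.41³/12 = 1.09793 m⁴.
Centre of pressure: y_p = y_c + I_c/(y_c·A) = 1.071 + 1.09793/(1.071 × 6.627) = 1.071 + 0.154692 = 1.22569 m along the plane.

h_p = 1.226 m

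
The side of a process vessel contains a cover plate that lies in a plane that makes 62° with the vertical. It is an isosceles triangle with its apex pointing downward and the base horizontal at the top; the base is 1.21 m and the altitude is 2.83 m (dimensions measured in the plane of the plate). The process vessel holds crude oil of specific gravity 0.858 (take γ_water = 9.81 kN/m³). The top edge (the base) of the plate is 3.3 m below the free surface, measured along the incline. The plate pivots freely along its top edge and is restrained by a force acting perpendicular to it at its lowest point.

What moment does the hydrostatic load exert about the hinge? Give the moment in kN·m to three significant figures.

M ≈ 30.1 kN·m

γ = 0.858 × 9.81 = 8.41698 kN/m³.
The plate makes 62° with the vertical, i.e. θ = 90° − 62° = 28° to the horizontal. Measuring y along the incline from the free-surface line, vertical depth h = y·sinθ with sinθ = 0.469472.
With the apex down, the centroid sits h/3 = 2.83/3 = 0.943333 m below the base (the top edge), so y_c = 3.3 + 0.943333 = 4.24333 m and h_c = 4.24333 × 0.469472 = 1.99212 m.
A = ½ × 1.21 × 2.83 = 1.71215 m².
Resultant F = γ·h_c·A = 8.41698 × 1.99212 × 1.71215 = 28.7087 kN.
I_c = b·h³/36 = 1.21 × 2.83³/36 = 0.761802 m⁴.
Centre of pressure: y_p = y_c + I_c/(y_c·A) = 4.24333 + 0.761802/(4.24333 × 1.71215) = 4.24333 + 0.104856 = 4.34819 m along the plane.
The resultant acts 0.943333 + 0.104856 = 1.04819 m (along the plate) below the hinge at the top edge, so the moment about the hinge is M = F × 1.04819 = 28.7087 × 1.04819 = 30.0922 kN·m.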